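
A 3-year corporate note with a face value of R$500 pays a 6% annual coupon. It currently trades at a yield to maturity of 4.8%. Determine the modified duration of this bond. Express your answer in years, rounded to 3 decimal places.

Periodic yield y = 0.048. First find Macaulay duration:
  t   CF        PV=CF/(1+0.048)^t    t·PV
  1        30.00        28.6260        28.6260
  2        30.00        27.3148        54.6297
  3       530.00       460.4601     1,381.3804
  Σ                    516.4009     1,464.6360
P = 516.4009; Macaulay duration = 1,464.6360 / 516.4009 = 2.83624 years.
Modified duration = D_Mac / (1 + y) = 2.83624 / 1.048 = 2.70633 years.

2.706 years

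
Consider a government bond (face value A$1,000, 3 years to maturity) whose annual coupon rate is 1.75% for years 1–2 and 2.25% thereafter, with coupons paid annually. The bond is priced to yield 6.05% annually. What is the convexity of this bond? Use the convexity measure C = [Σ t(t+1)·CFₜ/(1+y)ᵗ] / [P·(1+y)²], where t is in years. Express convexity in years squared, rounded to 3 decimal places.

With y = 0.0605:
  t   CF        PV=CF/(1+0.0605)^t    t·PV        t(t+1)·PV
  1        17.50        16.5017        16.5017          33.0033
  2        17.50        15.5603        31.1205          93.3615
  3     1,022.50       857.2970     2,571.8910      10,287.5639
  Σ                    889.3589     2,619.5131      10,413.9287
P = 889.3589.
Convexity = Σ t(t+1)·PV / [P·(1+y)²] = 10,413.9287 / (889.3589 × 1.124660) = 10.41157.

10.412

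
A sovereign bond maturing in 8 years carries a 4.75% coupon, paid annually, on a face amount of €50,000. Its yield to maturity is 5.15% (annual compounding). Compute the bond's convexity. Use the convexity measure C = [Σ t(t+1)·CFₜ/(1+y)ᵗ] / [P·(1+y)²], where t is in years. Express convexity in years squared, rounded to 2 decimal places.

52.49

With y = 0.0515:
  t   CF        PV=CF/(1+0.0515)^t    t·PV        t(t+1)·PV
  1     2,375.00     2,258.6781     2,258.6781       4,517.3562
  2     2,375.00     2,148.0533     4,296.1067      12,888.3200
  3     2,375.00     2,042.8467     6,128.5402      24,514.1607
  4     2,375.00     1,942.7929     7,771.1716      38,855.8578
  5     2,375.00     1,847.6395     9,238.1973      55,429.1838
  6     2,375.00     1,757.1464    10,542.8785      73,800.1496
  7     2,375.00     1,671.0855    11,697.5986      93,580.7889
  8    52,375.00    35,046.9170   280,375.3358   2,523,378.0225
  Σ                 48,715.1594   332,308.5067   2,826,963.8394
P = 48,715.1594.
Convexity = Σ t(t+1)·PV / [P·(1+y)²] = 2,826,963.8394 / (48,715.1594 × 1.105652) = 52.48529.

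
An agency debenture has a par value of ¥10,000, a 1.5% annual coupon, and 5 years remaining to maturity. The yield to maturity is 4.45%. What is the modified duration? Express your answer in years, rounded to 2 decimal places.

4.64 years

Periodic yield y = 0.0445. First find Macaulay duration:
  t   CF        PV=CF/(1+0.0445)^t    t·PV
  1       150.00       143.6094       143.6094
  2       150.00       137.4910       274.9821
  3       150.00       131.6333       394.9000
  4       150.00       126.0252       504.1009
  5    10,150.00     8,164.3915    40,821.9574
  Σ                  8,703.1505    42,139.5498
P = 8,703.1505; Macaulay duration = 42,139.5498 / 8,703.1505 = 4.84187 years.
Modified duration = D_Mac / (1 + y) = 4.84187 / 1.0445 = 4.63559 years.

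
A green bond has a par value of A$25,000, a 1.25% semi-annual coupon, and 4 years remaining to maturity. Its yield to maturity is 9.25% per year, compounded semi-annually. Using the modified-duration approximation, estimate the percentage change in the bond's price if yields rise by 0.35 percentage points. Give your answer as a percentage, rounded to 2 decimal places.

Periodic yield y = 0.04625. Modified duration first:
  t   CF        PV=CF/(1+0.04625)^t    t·PV
  1       156.25       149.3429       149.3429
  2       156.25       142.7411       285.4822
  3       156.25       136.4312       409.2935
  4       156.25       130.4002       521.6007
  5       156.25       124.6358       623.1788
  6       156.25       119.1262       714.7571
  7       156.25       113.8601       797.0210
  8    25,156.25    17,521.1309   140,169.0471
  Σ                 18,437.6683   143,669.7233
P = 18,437.6683; D_Mac = 7.79219 half-year periods = 3.89609 yrs; D_mod = 3.89609/(1+0.04625) = 3.72386 yrs.
ΔP/P ≈ -D_mod · Δy = -3.72386 × (+0.0035) = -0.013034 = -1.3034%.

-1.30%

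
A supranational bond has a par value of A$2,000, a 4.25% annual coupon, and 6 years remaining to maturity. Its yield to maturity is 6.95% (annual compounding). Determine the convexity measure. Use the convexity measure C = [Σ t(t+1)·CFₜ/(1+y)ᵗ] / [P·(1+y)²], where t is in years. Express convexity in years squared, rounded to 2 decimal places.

31.65

With y = 0.0695:
  t   CF        PV=CF/(1+0.0695)^t    t·PV        t(t+1)·PV
  1        85.00        79.4764        79.4764         158.9528
  2        85.00        74.3117       148.6235         445.8704
  3        85.00        69.4827       208.4480         833.7922
  4        85.00        64.9674       259.8698       1,299.3488
  5        85.00        60.7456       303.7281       1,822.3687
  6     2,085.00     1,393.2252     8,359.3513      58,515.4590
  Σ                  1,742.2091     9,359.4971      63,075.7918
P = 1,742.2091.
Convexity = Σ t(t+1)·PV / [P·(1+y)²] = 63,075.7918 / (1,742.2091 × 1.143830) = 31.65198.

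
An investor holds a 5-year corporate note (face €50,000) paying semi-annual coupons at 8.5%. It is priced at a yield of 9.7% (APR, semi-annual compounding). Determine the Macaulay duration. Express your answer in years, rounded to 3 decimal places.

Periodic yield y = 0.0485. Discount each cash flow and weight by its period:
  t   CF        PV=CF/(1+0.0485)^t    t·PV
  1     2,125.00     2,026.7048     2,026.7048
  2     2,125.00     1,932.9564     3,865.9129
  3     2,125.00     1,843.5445     5,530.6336
  4     2,125.00     1,758.2685     7,033.0740
  5     2,125.00     1,676.9371     8,384.6853
  6     2,125.00     1,599.3677     9,596.2063
  7     2,125.00     1,525.3865    10,677.7053
  8     2,125.00     1,454.8273    11,638.6188
  9     2,125.00     1,387.5320    12,487.7884
  10   52,125.00    32,460.9869   324,609.8694
  Σ                 47,666.5118   395,851.1987
Price P = Σ PV = 47,666.5118.
Macaulay duration = Σ(t·PV) / P = 395,851.1987 / 47,666.5118 = 8.30460 half-year periods.
In years: 8.30460 / 2 = 4.15230 years.

4.152 years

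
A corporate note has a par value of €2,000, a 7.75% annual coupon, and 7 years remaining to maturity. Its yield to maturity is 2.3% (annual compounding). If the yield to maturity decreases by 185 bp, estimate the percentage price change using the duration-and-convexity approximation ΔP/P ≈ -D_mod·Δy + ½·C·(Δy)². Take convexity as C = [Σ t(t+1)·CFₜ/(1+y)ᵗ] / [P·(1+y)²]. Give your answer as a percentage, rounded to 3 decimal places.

+11.322%

With y = 0.023:
  t   CF        PV=CF/(1+0.023)^t    t·PV        t(t+1)·PV
  1       155.00       151.5152       151.5152         303.0303
  2       155.00       148.1087       296.2173         888.6519
  3       155.00       144.7787       434.3362       1,737.3449
  4       155.00       141.5237       566.0948       2,830.4739
  5       155.00       138.3418       691.7092       4,150.2550
  6       155.00       135.2315       811.3891       5,679.7234
  7     2,155.00     1,837.8829    12,865.1803     102,921.4428
  Σ                  2,697.3825    15,816.4420     118,510.9222
P = 2,697.3825; D_Mac = 5.86363 yrs; D_mod = 5.73179 yrs; C = 41.98214.
Duration effect: -5.73179 × (-0.0185) = +0.106038
Convexity effect: 0.5 × 41.98214 × (-0.0185)² = +0.0071842
ΔP/P ≈ +0.106038 + 0.0071842 = +0.113222 = +11.3222%.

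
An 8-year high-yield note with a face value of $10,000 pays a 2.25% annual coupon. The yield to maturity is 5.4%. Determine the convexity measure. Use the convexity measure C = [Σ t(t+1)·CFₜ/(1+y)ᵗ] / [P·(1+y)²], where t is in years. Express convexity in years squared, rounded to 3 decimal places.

57.607

With y = 0.054:
  t   CF        PV=CF/(1+0.054)^t    t·PV        t(t+1)·PV
  1       225.00       213.4725       213.4725         426.9450
  2       225.00       202.5356       405.0711       1,215.2134
  3       225.00       192.1590       576.4769       2,305.9078
  4       225.00       182.3140       729.2561       3,646.2805
  5       225.00       172.9735       864.8673       5,189.2037
  6       225.00       164.1114       984.6686       6,892.6804
  7       225.00       155.7035     1,089.9242       8,719.3933
  8    10,225.00     6,713.3367    53,706.6936     483,360.2428
  Σ                  7,996.6061    58,570.4304     511,755.8669
P = 7,996.6061.
Convexity = Σ t(t+1)·PV / [P·(1+y)²] = 511,755.8669 / (7,996.6061 × 1.110916) = 57.60709.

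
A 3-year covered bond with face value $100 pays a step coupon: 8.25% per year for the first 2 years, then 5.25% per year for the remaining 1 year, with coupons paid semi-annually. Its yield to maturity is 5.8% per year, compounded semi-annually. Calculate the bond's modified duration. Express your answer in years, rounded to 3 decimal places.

2.651 years

Periodic yield y = 0.029. First find Macaulay duration:
  t   CF        PV=CF/(1+0.029)^t    t·PV
  1        4.125         4.0087         4.0087
  2        4.125         3.8958         7.7915
  3        4.125         3.7860        11.3579
  4        4.125         3.6793        14.7171
  5        2.625         2.2754        11.3769
  6      102.625        86.4492       518.6951
  Σ                    104.0943       567.9473
P = 104.0943; Macaulay duration = 567.9473 / 104.0943 = 5.45608 half-year periods = 2.72804 years.
Modified duration = D_Mac / (1 + y) = 2.72804 / 1.029 = 2.65116 years.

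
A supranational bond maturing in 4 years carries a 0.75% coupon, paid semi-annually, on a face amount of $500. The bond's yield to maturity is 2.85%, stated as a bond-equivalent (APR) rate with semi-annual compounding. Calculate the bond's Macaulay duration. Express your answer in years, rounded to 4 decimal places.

Periodic yield y = 0.01425. Discount each cash flow and weight by its period:
  t   CF        PV=CF/(1+0.01425)^t    t·PV
  1        1.875         1.8487         1.8487
  2        1.875         1.8227         3.6454
  3        1.875         1.7971         5.3912
  4        1.875         1.7718         7.0873
  5        1.875         1.7469         8.7347
  6        1.875         1.7224        10.3343
  7        1.875         1.6982        11.8873
  8      501.875       448.1624     3,585.2993
  Σ                    460.5702     3,634.2282
Price P = Σ PV = 460.5702.
Macaulay duration = Σ(t·PV) / P = 3,634.2282 / 460.5702 = 7.89072 half-year periods.
In years: 7.89072 / 2 = 3.94536 years.

3.9454 years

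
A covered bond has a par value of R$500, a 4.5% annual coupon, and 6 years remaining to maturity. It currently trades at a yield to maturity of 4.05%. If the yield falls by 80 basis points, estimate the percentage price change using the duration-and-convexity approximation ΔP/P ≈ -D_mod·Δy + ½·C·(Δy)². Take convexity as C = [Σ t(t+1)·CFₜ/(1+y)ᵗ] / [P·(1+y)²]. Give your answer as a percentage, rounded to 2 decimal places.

With y = 0.0405:
  t   CF        PV=CF/(1+0.0405)^t    t·PV        t(t+1)·PV
  1        22.50        21.6242        21.6242          43.2484
  2        22.50        20.7825        41.5651         124.6952
  3        22.50        19.9736        59.9208         239.6832
  4        22.50        19.1962        76.7846         383.9230
  5        22.50        18.4490        92.2448         553.4691
  6       522.50       411.7502     2,470.5010      17,293.5072
  Σ                    511.7756     2,762.6405      18,638.5260
P = 511.7756; D_Mac = 5.39815 yrs; D_mod = 5.18803 yrs; C = 33.63937.
Duration effect: -5.18803 × (-0.008) = +0.041504
Convexity effect: 0.5 × 33.63937 × (-0.008)² = +0.0010765
ΔP/P ≈ +0.041504 + 0.0010765 = +0.042581 = +4.2581%.

+4.26%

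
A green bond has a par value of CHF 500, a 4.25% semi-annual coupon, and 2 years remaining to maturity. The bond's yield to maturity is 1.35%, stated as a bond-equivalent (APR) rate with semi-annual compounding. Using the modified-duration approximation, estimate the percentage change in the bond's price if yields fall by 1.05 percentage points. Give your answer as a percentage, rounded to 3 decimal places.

+2.024%

Periodic yield y = 0.00675. Modified duration first:
  t   CF        PV=CF/(1+0.00675)^t    t·PV
  1       10.625        10.5538        10.5538
  2       10.625        10.4830        20.9660
  3       10.625        10.4127        31.2381
  4      510.625       497.0677     1,988.2707
  Σ                    528.5172     2,051.0286
P = 528.5172; D_Mac = 3.88072 half-year periods = 1.94036 yrs; D_mod = 1.94036/(1+0.00675) = 1.92735 yrs.
ΔP/P ≈ -D_mod · Δy = -1.92735 × (-0.0105) = +0.020237 = +2.0237%.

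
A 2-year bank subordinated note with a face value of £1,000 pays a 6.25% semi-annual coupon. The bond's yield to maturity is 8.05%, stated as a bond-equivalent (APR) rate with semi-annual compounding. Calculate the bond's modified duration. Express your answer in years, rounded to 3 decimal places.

1.835 years

Periodic yield y = 0.04025. First find Macaulay duration:
  t   CF        PV=CF/(1+0.04025)^t    t·PV
  1        31.25        30.0409        30.0409
  2        31.25        28.8785        57.7570
  3        31.25        27.7611        83.2833
  4     1,031.25       880.6697     3,522.6789
  Σ                    967.3502     3,693.7601
P = 967.3502; Macaulay duration = 3,693.7601 / 967.3502 = 3.81843 half-year periods = 1.90922 years.
Modified duration = D_Mac / (1 + y) = 1.90922 / 1.04025 = 1.83534 years.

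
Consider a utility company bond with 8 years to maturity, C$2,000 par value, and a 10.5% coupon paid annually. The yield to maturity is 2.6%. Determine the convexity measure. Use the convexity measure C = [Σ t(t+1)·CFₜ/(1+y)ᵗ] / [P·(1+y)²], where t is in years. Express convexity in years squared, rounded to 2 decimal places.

With y = 0.026:
  t   CF        PV=CF/(1+0.026)^t    t·PV        t(t+1)·PV
  1       210.00       204.6784       204.6784         409.3567
  2       210.00       199.4916       398.9832       1,196.9495
  3       210.00       194.4362       583.3087       2,333.2349
  4       210.00       189.5090       758.0360       3,790.1801
  5       210.00       184.7066       923.5332       5,541.1990
  6       210.00       180.0260     1,080.1557       7,561.0902
  7       210.00       175.4639     1,228.2473       9,825.9782
  8     2,210.00     1,799.7550    14,398.0400     129,582.3596
  Σ                  3,128.0667    19,574.9824     160,240.3482
P = 3,128.0667.
Convexity = Σ t(t+1)·PV / [P·(1+y)²] = 160,240.3482 / (3,128.0667 × 1.052676) = 48.66326.

48.66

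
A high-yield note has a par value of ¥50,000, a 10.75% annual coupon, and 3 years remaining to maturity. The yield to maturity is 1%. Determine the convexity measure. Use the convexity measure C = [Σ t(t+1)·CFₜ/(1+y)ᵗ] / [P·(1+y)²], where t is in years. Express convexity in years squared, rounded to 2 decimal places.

With y = 0.01:
  t   CF        PV=CF/(1+0.01)^t    t·PV        t(t+1)·PV
  1     5,375.00     5,321.7822     5,321.7822      10,643.5644
  2     5,375.00     5,269.0913    10,538.1825      31,614.5476
  3    55,375.00    53,746.4294   161,239.2883     644,957.1533
  Σ                 64,337.3029   177,099.2530     687,215.2652
P = 64,337.3029.
Convexity = Σ t(t+1)·PV / [P·(1+y)²] = 687,215.2652 / (64,337.3029 × 1.020100) = 10.47098.

10.47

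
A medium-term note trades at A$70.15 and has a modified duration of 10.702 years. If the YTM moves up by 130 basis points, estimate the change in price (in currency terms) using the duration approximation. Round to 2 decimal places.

-A$9.76

Duration approximation: ΔP/P ≈ -D_mod · Δy = -10.702 × (+0.013) = -0.139126.
ΔP ≈ 70.15 × (-0.139126) = -9.7596889.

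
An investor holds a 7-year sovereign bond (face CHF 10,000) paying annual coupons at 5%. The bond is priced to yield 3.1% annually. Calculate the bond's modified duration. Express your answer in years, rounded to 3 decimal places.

5.949 years

Periodic yield y = 0.031. First find Macaulay duration:
  t   CF        PV=CF/(1+0.031)^t    t·PV
  1       500.00       484.9661       484.9661
  2       500.00       470.3841       940.7683
  3       500.00       456.2407     1,368.7220
  4       500.00       442.5225     1,770.0899
  5       500.00       429.2168     2,146.0838
  6       500.00       416.3111     2,497.8667
  7    10,500.00     8,479.6640    59,357.6477
  Σ                 11,179.3052    68,566.1446
P = 11,179.3052; Macaulay duration = 68,566.1446 / 11,179.3052 = 6.13331 years.
Modified duration = D_Mac / (1 + y) = 6.13331 / 1.031 = 5.94889 years.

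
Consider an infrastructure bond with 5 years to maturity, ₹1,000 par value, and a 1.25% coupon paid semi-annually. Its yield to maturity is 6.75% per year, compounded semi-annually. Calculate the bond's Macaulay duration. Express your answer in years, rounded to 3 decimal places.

4.838 years

Periodic yield y = 0.03375. Discount each cash flow and weight by its period:
  t   CF        PV=CF/(1+0.03375)^t    t·PV
  1         6.25         6.0459         6.0459
  2         6.25         5.8486        11.6971
  3         6.25         5.6576        16.9728
  4         6.25         5.4729        21.8916
  5         6.25         5.2942        26.4711
  6         6.25         5.1214        30.7283
  7         6.25         4.9542        34.6792
  8         6.25         4.7924        38.3394
  9         6.25         4.6360        41.7237
  10    1,006.25       722.0224     7,220.2239
  Σ                    769.8456     7,448.7732
Price P = Σ PV = 769.8456.
Macaulay duration = Σ(t·PV) / P = 7,448.7732 / 769.8456 = 9.67567 half-year periods.
In years: 9.67567 / 2 = 4.83784 years.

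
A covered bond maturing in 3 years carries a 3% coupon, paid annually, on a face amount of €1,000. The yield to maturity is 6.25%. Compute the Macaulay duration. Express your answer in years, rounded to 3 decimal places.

2.909 years

Periodic yield y = 0.0625. Discount each cash flow and weight by its year:
  t   CF        PV=CF/(1+0.0625)^t    t·PV
  1        30.00        28.2353        28.2353
  2        30.00        26.5744        53.1488
  3     1,030.00       858.7177     2,576.1531
  Σ                    913.5274     2,657.5371
Price P = Σ PV = 913.5274.
Macaulay duration = Σ(t·PV) / P = 2,657.5371 / 913.5274 = 2.90909 years.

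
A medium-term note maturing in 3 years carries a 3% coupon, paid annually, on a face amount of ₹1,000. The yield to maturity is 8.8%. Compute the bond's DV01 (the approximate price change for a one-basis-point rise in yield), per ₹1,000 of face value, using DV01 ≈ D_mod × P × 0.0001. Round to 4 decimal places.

Periodic yield y = 0.088.
  t   CF        PV=CF/(1+0.088)^t    t·PV
  1        30.00        27.5735        27.5735
  2        30.00        25.3433        50.6866
  3     1,030.00       799.7432     2,399.2295
  Σ                    852.6600     2,477.4897
P = 852.6600; D_Mac = 2.90560 yrs; D_mod = 2.67059 yrs.
DV01 ≈ 2.67059 × 852.6600 × 0.0001 = 0.227710.

₹0.2277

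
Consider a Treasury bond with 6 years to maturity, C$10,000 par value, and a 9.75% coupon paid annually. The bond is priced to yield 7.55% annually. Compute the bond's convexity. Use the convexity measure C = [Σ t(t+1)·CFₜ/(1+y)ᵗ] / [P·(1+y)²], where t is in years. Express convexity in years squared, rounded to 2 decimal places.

27.35

With y = 0.0755:
  t   CF        PV=CF/(1+0.0755)^t    t·PV        t(t+1)·PV
  1       975.00       906.5551       906.5551       1,813.1102
  2       975.00       842.9150     1,685.8300       5,057.4900
  3       975.00       783.7425     2,351.2274       9,404.9094
  4       975.00       728.7238     2,914.8952      14,574.4761
  5       975.00       677.5675     3,387.8373      20,327.0239
  6    10,975.00     7,091.5642    42,549.3854     297,845.6975
  Σ                 11,031.0680    53,795.7304     349,022.7071
P = 11,031.0680.
Convexity = Σ t(t+1)·PV / [P·(1+y)²] = 349,022.7071 / (11,031.0680 × 1.156700) = 27.35365.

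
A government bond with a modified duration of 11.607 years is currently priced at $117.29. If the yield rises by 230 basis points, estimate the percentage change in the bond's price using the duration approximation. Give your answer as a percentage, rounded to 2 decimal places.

-26.70%

Duration approximation: ΔP/P ≈ -D_mod · Δy = -11.607 × (+0.023) = -0.266961.
As a percentage: -26.6961%.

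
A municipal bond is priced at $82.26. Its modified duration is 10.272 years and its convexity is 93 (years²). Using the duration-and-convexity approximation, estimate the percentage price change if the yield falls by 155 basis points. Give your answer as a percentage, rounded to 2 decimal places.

+17.04%

Duration effect: -D_mod·Δy = -10.272 × (-0.0155) = +0.159216
Convexity effect: ½·C·(Δy)² = 0.5 × 93 × (-0.0155)² = +0.011171625
ΔP/P ≈ +0.159216 + 0.011171625 = +0.170387625
= +17.0387625%.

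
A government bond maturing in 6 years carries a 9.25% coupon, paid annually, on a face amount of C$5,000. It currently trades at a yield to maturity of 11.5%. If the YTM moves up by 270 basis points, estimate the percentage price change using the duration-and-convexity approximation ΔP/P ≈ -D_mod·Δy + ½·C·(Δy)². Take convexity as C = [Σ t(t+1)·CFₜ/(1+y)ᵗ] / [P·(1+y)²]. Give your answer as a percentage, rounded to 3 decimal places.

With y = 0.115:
  t   CF        PV=CF/(1+0.115)^t    t·PV        t(t+1)·PV
  1       462.50       414.7982       414.7982         829.5964
  2       462.50       372.0163       744.0327       2,232.0980
  3       462.50       333.6469     1,000.9408       4,003.7632
  4       462.50       299.2349     1,196.9397       5,984.6983
  5       462.50       268.3721     1,341.8606       8,051.1637
  6     5,462.50     2,842.7734    17,056.6405     119,396.4835
  Σ                  4,530.8419    21,755.2124     140,497.8031
P = 4,530.8419; D_Mac = 4.80158 yrs; D_mod = 4.30635 yrs; C = 24.94255.
Duration effect: -4.30635 × (+0.027) = -0.116272
Convexity effect: 0.5 × 24.94255 × (0.027)² = +0.0090916
ΔP/P ≈ -0.116272 + 0.0090916 = -0.107180 = -10.7180%.

-10.718%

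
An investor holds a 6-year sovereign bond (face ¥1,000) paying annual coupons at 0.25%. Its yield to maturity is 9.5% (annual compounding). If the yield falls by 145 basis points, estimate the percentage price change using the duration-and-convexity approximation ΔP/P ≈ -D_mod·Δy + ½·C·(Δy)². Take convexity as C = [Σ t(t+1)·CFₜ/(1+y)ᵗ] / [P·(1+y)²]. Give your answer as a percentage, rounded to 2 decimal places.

With y = 0.095:
  t   CF        PV=CF/(1+0.095)^t    t·PV        t(t+1)·PV
  1         2.50         2.2831         2.2831           4.5662
  2         2.50         2.0850         4.1701          12.5102
  3         2.50         1.9041         5.7124          22.8496
  4         2.50         1.7389         6.9557          34.7787
  5         2.50         1.5881         7.9403          47.6421
  6     1,002.50       581.5669     3,489.4013      24,425.8090
  Σ                    591.1662     3,516.4629      24,548.1558
P = 591.1662; D_Mac = 5.94835 yrs; D_mod = 5.43228 yrs; C = 34.63228.
Duration effect: -5.43228 × (-0.0145) = +0.078768
Convexity effect: 0.5 × 34.63228 × (-0.0145)² = +0.0036407
ΔP/P ≈ +0.078768 + 0.0036407 = +0.082409 = +8.2409%.

+8.24%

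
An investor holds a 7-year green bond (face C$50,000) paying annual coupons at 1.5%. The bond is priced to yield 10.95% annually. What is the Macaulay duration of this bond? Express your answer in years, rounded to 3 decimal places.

Periodic yield y = 0.1095. Discount each cash flow and weight by its year:
  t   CF        PV=CF/(1+0.1095)^t    t·PV
  1       750.00       675.9802       675.9802
  2       750.00       609.2656     1,218.5312
  3       750.00       549.1353     1,647.4058
  4       750.00       494.9394     1,979.7576
  5       750.00       446.0923     2,230.4615
  6       750.00       402.0661     2,412.3964
  7    50,750.00    24,521.3796   171,649.6573
  Σ                 27,698.8584   181,814.1900
Price P = Σ PV = 27,698.8584.
Macaulay duration = Σ(t·PV) / P = 181,814.1900 / 27,698.8584 = 6.56396 years.

6.564 years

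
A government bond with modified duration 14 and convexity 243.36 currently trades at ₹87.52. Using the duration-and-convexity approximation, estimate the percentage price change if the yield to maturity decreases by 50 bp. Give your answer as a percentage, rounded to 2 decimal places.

+7.30%

Duration effect: -D_mod·Δy = -14 × (-0.005) = +0.070000
Convexity effect: ½·C·(Δy)² = 0.5 × 243.36 × (-0.005)² = +0.0030420
ΔP/P ≈ +0.070000 + 0.0030420 = +0.073042
= +7.3042%.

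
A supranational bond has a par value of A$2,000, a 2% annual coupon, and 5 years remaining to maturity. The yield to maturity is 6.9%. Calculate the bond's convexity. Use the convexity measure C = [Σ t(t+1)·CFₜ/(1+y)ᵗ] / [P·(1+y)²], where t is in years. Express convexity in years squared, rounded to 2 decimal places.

With y = 0.069:
  t   CF        PV=CF/(1+0.069)^t    t·PV        t(t+1)·PV
  1        40.00        37.4181        37.4181          74.8363
  2        40.00        35.0029        70.0059         210.0177
  3        40.00        32.7436        98.2309         392.9236
  4        40.00        30.6302       122.5206         612.6031
  5     2,040.00     1,461.3076     7,306.5380      43,839.2278
  Σ                  1,597.1025     7,634.7135      45,129.6085
P = 1,597.1025.
Convexity = Σ t(t+1)·PV / [P·(1+y)²] = 45,129.6085 / (1,597.1025 × 1.142761) = 24.72711.

24.73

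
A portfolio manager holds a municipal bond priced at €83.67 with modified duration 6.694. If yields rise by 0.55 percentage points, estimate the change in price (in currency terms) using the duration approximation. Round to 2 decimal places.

-€3.08

Duration approximation: ΔP/P ≈ -D_mod · Δy = -6.694 × (+0.0055) = -0.036817.
ΔP ≈ 83.67 × (-0.036817) = -3.08047839.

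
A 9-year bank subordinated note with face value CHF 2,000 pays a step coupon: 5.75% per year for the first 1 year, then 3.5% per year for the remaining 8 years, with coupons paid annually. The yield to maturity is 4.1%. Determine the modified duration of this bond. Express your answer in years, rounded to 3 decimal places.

Periodic yield y = 0.041. First find Macaulay duration:
  t   CF        PV=CF/(1+0.041)^t    t·PV
  1       115.00       110.4707       110.4707
  2        70.00        64.5947       129.1893
  3        70.00        62.0506       186.1517
  4        70.00        59.6067       238.4268
  5        70.00        57.2591       286.2954
  6        70.00        55.0039       330.0235
  7        70.00        52.8376       369.8631
  8        70.00        50.7566       406.0525
  9     2,070.00     1,441.8291    12,976.4617
  Σ                  1,954.4089    15,032.9348
P = 1,954.4089; Macaulay duration = 15,032.9348 / 1,954.4089 = 7.69181 years.
Modified duration = D_Mac / (1 + y) = 7.69181 / 1.041 = 7.38886 years.

7.389 years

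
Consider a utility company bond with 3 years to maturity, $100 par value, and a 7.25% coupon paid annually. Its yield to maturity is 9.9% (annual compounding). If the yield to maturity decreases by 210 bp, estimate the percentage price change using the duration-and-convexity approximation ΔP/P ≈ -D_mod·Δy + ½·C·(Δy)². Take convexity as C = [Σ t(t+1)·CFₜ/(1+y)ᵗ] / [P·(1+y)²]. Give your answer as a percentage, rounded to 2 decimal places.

+5.54%

With y = 0.099:
  t   CF        PV=CF/(1+0.099)^t    t·PV        t(t+1)·PV
  1         7.25         6.5969         6.5969          13.1938
  2         7.25         6.0026        12.0053          36.0159
  3       107.25        80.7987       242.3960         969.5841
  Σ                     93.3982       260.9982       1,018.7937
P = 93.3982; D_Mac = 2.79447 yrs; D_mod = 2.54274 yrs; C = 9.03134.
Duration effect: -2.54274 × (-0.021) = +0.053397
Convexity effect: 0.5 × 9.03134 × (-0.021)² = +0.0019914
ΔP/P ≈ +0.053397 + 0.0019914 = +0.055389 = +5.5389%.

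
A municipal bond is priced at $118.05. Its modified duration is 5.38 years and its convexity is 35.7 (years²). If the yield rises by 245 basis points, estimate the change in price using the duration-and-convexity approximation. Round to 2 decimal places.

-$14.30

Duration effect: -D_mod·Δy = -5.38 × (+0.0245) = -0.131810
Convexity effect: ½·C·(Δy)² = 0.5 × 35.7 × (0.0245)² = +0.0107144625
ΔP/P ≈ -0.131810 + 0.0107144625 = -0.1210955375
ΔP ≈ 118.05 × (-0.1210955375) = -14.295328201875.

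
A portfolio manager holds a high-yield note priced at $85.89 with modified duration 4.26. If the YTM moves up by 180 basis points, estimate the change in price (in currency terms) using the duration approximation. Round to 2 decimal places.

Duration approximation: ΔP/P ≈ -D_mod · Δy = -4.26 × (+0.018) = -0.076680.
ΔP ≈ 85.89 × (-0.076680) = -6.5860452.

-$6.59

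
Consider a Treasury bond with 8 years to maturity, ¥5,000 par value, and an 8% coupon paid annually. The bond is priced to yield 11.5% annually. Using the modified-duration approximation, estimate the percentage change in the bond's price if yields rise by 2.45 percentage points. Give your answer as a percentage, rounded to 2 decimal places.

-13.19%

Periodic yield y = 0.115. Modified duration first:
  t   CF        PV=CF/(1+0.115)^t    t·PV
  1       400.00       358.7444       358.7444
  2       400.00       321.7439       643.4877
  3       400.00       288.5595       865.6785
  4       400.00       258.7978     1,035.1911
  5       400.00       232.1056     1,160.5281
  6       400.00       208.1665     1,248.9988
  7       400.00       186.6964     1,306.8747
  8     5,400.00     2,260.4496    18,083.5965
  Σ                  4,115.2636    24,703.0998
P = 4,115.2636; D_Mac = 6.00280 yrs; D_mod = 6.00280/(1+0.115) = 5.38368 yrs.
ΔP/P ≈ -D_mod · Δy = -5.38368 × (+0.0245) = -0.131900 = -13.1900%.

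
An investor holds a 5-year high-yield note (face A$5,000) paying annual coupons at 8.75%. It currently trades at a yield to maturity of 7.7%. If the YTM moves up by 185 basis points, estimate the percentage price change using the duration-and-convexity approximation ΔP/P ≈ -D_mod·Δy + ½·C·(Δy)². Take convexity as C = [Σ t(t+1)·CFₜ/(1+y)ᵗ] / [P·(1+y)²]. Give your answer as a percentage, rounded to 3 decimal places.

With y = 0.077:
  t   CF        PV=CF/(1+0.077)^t    t·PV        t(t+1)·PV
  1       437.50       406.2210       406.2210         812.4420
  2       437.50       377.1783       754.3565       2,263.0695
  3       437.50       350.2119     1,050.6358       4,202.5433
  4       437.50       325.1736     1,300.6943       6,503.4715
  5     5,437.50     3,752.5005    18,762.5023     112,575.0136
  Σ                  5,211.2852    22,274.4099     126,356.5399
P = 5,211.2852; D_Mac = 4.27426 yrs; D_mod = 3.96868 yrs; C = 20.90362.
Duration effect: -3.96868 × (+0.0185) = -0.073421
Convexity effect: 0.5 × 20.90362 × (0.0185)² = +0.0035771
ΔP/P ≈ -0.073421 + 0.0035771 = -0.069843 = -6.9843%.

-6.984%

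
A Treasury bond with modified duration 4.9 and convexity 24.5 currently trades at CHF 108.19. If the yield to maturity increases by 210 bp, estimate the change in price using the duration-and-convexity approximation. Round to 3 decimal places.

Duration effect: -D_mod·Δy = -4.9 × (+0.021) = -0.102900
Convexity effect: ½·C·(Δy)² = 0.5 × 24.5 × (0.021)² = +0.00540225
ΔP/P ≈ -0.102900 + 0.00540225 = -0.09749775
ΔP ≈ 108.19 × (-0.09749775) = -10.5482815725.

-CHF 10.548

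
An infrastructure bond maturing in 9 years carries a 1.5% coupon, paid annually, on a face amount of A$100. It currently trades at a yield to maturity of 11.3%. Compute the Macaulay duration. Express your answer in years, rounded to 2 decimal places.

Periodic yield y = 0.113. Discount each cash flow and weight by its year:
  t   CF        PV=CF/(1+0.113)^t    t·PV
  1         1.50         1.3477         1.3477
  2         1.50         1.2109         2.4218
  3         1.50         1.0879         3.2638
  4         1.50         0.9775         3.9099
  5         1.50         0.8782         4.3912
  6         1.50         0.7891         4.7345
  7         1.50         0.7090         4.9628
  8         1.50         0.6370         5.0959
  9       101.50        38.7266       348.5396
  Σ                     46.3639       378.6671
Price P = Σ PV = 46.3639.
Macaulay duration = Σ(t·PV) / P = 378.6671 / 46.3639 = 8.16728 years.

8.17 years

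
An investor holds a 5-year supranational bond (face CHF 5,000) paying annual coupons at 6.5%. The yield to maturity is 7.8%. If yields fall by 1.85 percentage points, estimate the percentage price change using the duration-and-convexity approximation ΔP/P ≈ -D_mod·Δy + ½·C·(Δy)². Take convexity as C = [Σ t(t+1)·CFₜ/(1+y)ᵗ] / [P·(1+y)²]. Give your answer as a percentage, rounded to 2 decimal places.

+7.94%

With y = 0.078:
  t   CF        PV=CF/(1+0.078)^t    t·PV        t(t+1)·PV
  1       325.00       301.4842       301.4842         602.9685
  2       325.00       279.6700       559.3399       1,678.0198
  3       325.00       259.4341       778.3023       3,113.2093
  4       325.00       240.6624       962.6498       4,813.2488
  5     5,325.00     3,657.8493    18,289.2465     109,735.4787
  Σ                  4,739.1000    20,891.0227     119,942.9252
P = 4,739.1000; D_Mac = 4.40823 yrs; D_mod = 4.08926 yrs; C = 21.77917.
Duration effect: -4.08926 × (-0.0185) = +0.075651
Convexity effect: 0.5 × 21.77917 × (-0.0185)² = +0.0037270
ΔP/P ≈ +0.075651 + 0.0037270 = +0.079378 = +7.9378%.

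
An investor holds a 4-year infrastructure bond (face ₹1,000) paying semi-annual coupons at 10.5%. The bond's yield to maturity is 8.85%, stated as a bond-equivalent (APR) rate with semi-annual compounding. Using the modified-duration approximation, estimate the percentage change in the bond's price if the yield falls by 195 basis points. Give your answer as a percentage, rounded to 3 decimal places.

Periodic yield y = 0.04425. Modified duration first:
  t   CF        PV=CF/(1+0.04425)^t    t·PV
  1        52.50        50.2753        50.2753
  2        52.50        48.1449        96.2898
  3        52.50        46.1048       138.3143
  4        52.50        44.1511       176.6043
  5        52.50        42.2802       211.4009
  6        52.50        40.4886       242.9314
  7        52.50        38.7729       271.4101
  8     1,052.50       744.3655     5,954.9240
  Σ                  1,054.5832     7,142.1501
P = 1,054.5832; D_Mac = 6.77249 half-year periods = 3.38624 yrs; D_mod = 3.38624/(1+0.04425) = 3.24275 yrs.
ΔP/P ≈ -D_mod · Δy = -3.24275 × (-0.0195) = +0.063234 = +6.3234%.

+6.323%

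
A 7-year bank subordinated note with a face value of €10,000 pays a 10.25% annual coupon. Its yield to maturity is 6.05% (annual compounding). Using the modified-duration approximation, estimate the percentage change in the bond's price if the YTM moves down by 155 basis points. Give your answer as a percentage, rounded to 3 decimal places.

+8.043%

Periodic yield y = 0.0605. Modified duration first:
  t   CF        PV=CF/(1+0.0605)^t    t·PV
  1     1,025.00       966.5252       966.5252
  2     1,025.00       911.3863     1,822.7727
  3     1,025.00       859.3931     2,578.1792
  4     1,025.00       810.3659     3,241.4637
  5     1,025.00       764.1357     3,820.6786
  6     1,025.00       720.5429     4,323.2573
  7    11,025.00     7,308.0900    51,156.6301
  Σ                 12,340.4392    67,909.5068
P = 12,340.4392; D_Mac = 5.50301 yrs; D_mod = 5.50301/(1+0.0605) = 5.18907 yrs.
ΔP/P ≈ -D_mod · Δy = -5.18907 × (-0.0155) = +0.080431 = +8.0431%.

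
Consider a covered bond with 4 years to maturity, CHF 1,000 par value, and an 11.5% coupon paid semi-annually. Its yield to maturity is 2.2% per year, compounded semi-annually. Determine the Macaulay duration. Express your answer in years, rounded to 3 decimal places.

3.425 years

Periodic yield y = 0.011. Discount each cash flow and weight by its period:
  t   CF        PV=CF/(1+0.011)^t    t·PV
  1        57.50        56.8744        56.8744
  2        57.50        56.2556       112.5111
  3        57.50        55.6435       166.9305
  4        57.50        55.0381       220.1523
  5        57.50        54.4392       272.1962
  6        57.50        53.8469       323.0816
  7        57.50        53.2611       372.8274
  8     1,057.50       968.8825     7,751.0603
  Σ                  1,354.2413     9,275.6338
Price P = Σ PV = 1,354.2413.
Macaulay duration = Σ(t·PV) / P = 9,275.6338 / 1,354.2413 = 6.84932 half-year periods.
In years: 6.84932 / 2 = 3.42466 years.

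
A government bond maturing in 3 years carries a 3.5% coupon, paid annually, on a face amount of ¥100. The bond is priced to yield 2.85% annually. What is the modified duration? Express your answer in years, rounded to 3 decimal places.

Periodic yield y = 0.0285. First find Macaulay duration:
  t   CF        PV=CF/(1+0.0285)^t    t·PV
  1         3.50         3.4030         3.4030
  2         3.50         3.3087         6.6174
  3       103.50        95.1322       285.3965
  Σ                    101.8439       295.4170
P = 101.8439; Macaulay duration = 295.4170 / 101.8439 = 2.90068 years.
Modified duration = D_Mac / (1 + y) = 2.90068 / 1.0285 = 2.82031 years.

2.820 years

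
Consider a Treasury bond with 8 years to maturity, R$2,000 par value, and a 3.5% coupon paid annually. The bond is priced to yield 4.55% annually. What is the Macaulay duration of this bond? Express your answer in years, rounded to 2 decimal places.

Periodic yield y = 0.0455. Discount each cash flow and weight by its year:
  t   CF        PV=CF/(1+0.0455)^t    t·PV
  1        70.00        66.9536        66.9536
  2        70.00        64.0398       128.0796
  3        70.00        61.2528       183.7584
  4        70.00        58.5871       234.3483
  5        70.00        56.0374       280.1869
  6        70.00        53.5986       321.5919
  7        70.00        51.2660       358.8623
  8     2,070.00     1,450.0335    11,600.2683
  Σ                  1,861.7689    13,174.0494
Price P = Σ PV = 1,861.7689.
Macaulay duration = Σ(t·PV) / P = 13,174.0494 / 1,861.7689 = 7.07609 years.

7.08 years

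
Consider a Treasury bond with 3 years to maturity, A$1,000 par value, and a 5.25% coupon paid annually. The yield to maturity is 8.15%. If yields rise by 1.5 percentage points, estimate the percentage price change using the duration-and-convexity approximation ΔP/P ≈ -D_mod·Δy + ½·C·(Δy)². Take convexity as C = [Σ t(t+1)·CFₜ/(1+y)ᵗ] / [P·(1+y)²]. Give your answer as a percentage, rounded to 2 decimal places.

-3.84%

With y = 0.0815:
  t   CF        PV=CF/(1+0.0815)^t    t·PV        t(t+1)·PV
  1        52.50        48.5437        48.5437          97.0874
  2        52.50        44.8855        89.7710         269.3131
  3     1,052.50       832.0368     2,496.1104       9,984.4416
  Σ                    925.4660     2,634.4251      10,350.8421
P = 925.4660; D_Mac = 2.84659 yrs; D_mod = 2.63208 yrs; C = 9.56230.
Duration effect: -2.63208 × (+0.015) = -0.039481
Convexity effect: 0.5 × 9.56230 × (0.015)² = +0.0010758
ΔP/P ≈ -0.039481 + 0.0010758 = -0.038405 = -3.8405%.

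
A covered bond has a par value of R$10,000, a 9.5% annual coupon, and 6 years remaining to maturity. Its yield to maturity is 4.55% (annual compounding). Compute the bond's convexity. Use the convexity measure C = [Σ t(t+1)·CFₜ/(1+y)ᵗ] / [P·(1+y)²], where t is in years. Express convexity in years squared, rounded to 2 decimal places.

29.73

With y = 0.0455:
  t   CF        PV=CF/(1+0.0455)^t    t·PV        t(t+1)·PV
  1       950.00       908.6561       908.6561       1,817.3123
  2       950.00       869.1116     1,738.2231       5,214.6694
  3       950.00       831.2880     2,493.8639       9,975.4556
  4       950.00       795.1104     3,180.4418      15,902.2088
  5       950.00       760.5074     3,802.5368      22,815.2207
  6    10,950.00     8,384.3596    50,306.1576     352,143.1029
  Σ                 12,549.0331    62,429.8793     407,867.9697
P = 12,549.0331.
Convexity = Σ t(t+1)·PV / [P·(1+y)²] = 407,867.9697 / (12,549.0331 × 1.093070) = 29.73454.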